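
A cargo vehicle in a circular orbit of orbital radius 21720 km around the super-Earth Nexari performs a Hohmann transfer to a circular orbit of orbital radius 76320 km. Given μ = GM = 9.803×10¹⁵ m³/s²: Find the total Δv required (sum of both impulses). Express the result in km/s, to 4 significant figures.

r₁ = 21720 km = 2.172×10⁷ m.
r₂ = 76320 km = 7.632×10⁷ m.
Transfer ellipse a_t = (r₁ + r₂)/2 = 4.902×10⁷ m.
At r₁: circular v_c1 = √(μ/r₁) = 21240 m/s; transfer-periapsis v_p = √[μ(2/r₁ − 1/a_t)] = 26510 m/s.
Δv₁ = v_p − v_c1 = 5264 m/s.
At r₂: circular v_c2 = √(μ/r₂) = 11330 m/s; transfer-apoapsis v_a = √[μ(2/r₂ − 1/a_t)] = 7544 m/s.
Δv₂ = v_c2 − v_a = 3789 m/s.
Total Δv = Δv₁ + Δv₂ = 9053 m/s = 9.053 km/s.

Δv_total ≈ 9.053 km/s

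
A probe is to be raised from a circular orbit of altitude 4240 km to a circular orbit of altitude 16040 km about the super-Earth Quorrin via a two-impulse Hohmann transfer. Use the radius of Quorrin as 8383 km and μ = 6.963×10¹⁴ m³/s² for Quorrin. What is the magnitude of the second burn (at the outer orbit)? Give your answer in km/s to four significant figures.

r₁ = 8383 + 4240 = 12623 km = 1.2623×10⁷ m.
r₂ = 8383 + 16040 = 24423 km = 2.4423×10⁷ m.
Transfer ellipse a_t = (r₁ + r₂)/2 = 1.852×10⁷ m.
At r₁: circular v_c1 = √(μ/r₁) = 7427 m/s; transfer-periapsis v_p = √[μ(2/r₁ − 1/a_t)] = 8528 m/s.
At r₂: circular v_c2 = √(μ/r₂) = 5339 m/s; transfer-apoapsis v_a = √[μ(2/r₂ − 1/a_t)] = 4408 m/s.
Δv₂ = v_c2 − v_a = 931.7 m/s.
= 0.9317 km/s.

Δv ≈ 0.9317 km/s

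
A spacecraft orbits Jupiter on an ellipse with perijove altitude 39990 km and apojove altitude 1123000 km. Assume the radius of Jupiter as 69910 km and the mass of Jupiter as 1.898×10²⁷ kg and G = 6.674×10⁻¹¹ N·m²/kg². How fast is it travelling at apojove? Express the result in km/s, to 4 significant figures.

v ≈ 4.233 km/s

μ = GM = 6.674×10⁻¹¹ × 1.898×10²⁷ = 1.267×10¹⁷ m³/s².
r_p = 69910 + 39990 = 109900 km = 1.0990×10⁸ m.
r_a = 69910 + 1123000 = 1192900 km = 1.1929×10⁹ m.
Semi-major axis a = (r_p + r_a)/2 = 6.5140×10⁵ km = 6.514×10⁸ m.
Vis-viva: v² = μ(2/r − 1/a) = 1.267×10¹⁷ × (1.677×10⁻⁹ − 1.535×10⁻⁹) = 1.792×10⁷ m²/s².
v = 4233 m/s = 4.233 km/s.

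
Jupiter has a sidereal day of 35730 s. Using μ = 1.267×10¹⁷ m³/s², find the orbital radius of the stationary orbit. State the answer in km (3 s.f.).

A synchronous orbit has period T, so by Kepler's third law a = (μT²/4π²)^(1/3).
μT²/4π² = 1.267×10¹⁷ × (3.573×10⁴)² / 39.48 = 4.097×10²⁴ m³.
a = 1.600×10⁸ m = 1.6002×10⁵ km.

r_sync ≈ 1.60×10⁵ km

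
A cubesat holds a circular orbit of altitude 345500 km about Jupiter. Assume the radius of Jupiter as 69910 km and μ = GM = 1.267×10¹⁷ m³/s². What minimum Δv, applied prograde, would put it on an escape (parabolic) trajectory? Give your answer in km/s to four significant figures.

r = 69910 + 345500 = 415410 km = 4.1541×10⁸ m.
Circular speed v_c = √(μ/r) = 17460 m/s.
Escape speed v_esc = √(2μ/r) = √2 × v_c = 24700 m/s.
Δv = v_esc − v_c = 7234 m/s = 7.234 km/s.

Δv ≈ 7.234 km/s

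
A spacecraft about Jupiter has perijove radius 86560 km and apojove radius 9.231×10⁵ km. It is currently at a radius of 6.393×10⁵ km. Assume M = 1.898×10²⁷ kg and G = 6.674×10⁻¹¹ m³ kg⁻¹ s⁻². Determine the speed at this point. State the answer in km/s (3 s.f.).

v ≈ 12.1 km/s

μ = GM = 6.674×10⁻¹¹ × 1.898×10²⁷ = 1.267×10¹⁷ m³/s².
Semi-major axis a = (r_p + r_a)/2 = 5.0483×10⁵ km = 5.048×10⁸ m.
Vis-viva: v² = μ(2/r − 1/a) = 1.267×10¹⁷ × (3.128×10⁻⁹ − 1.981×10⁻⁹) = 1.454×10⁸ m²/s².
v = 12060 m/s = 12.06 km/s.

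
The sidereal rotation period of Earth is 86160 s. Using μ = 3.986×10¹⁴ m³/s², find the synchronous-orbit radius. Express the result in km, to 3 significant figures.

A synchronous orbit has period T, so by Kepler's third law a = (μT²/4π²)^(1/3).
μT²/4π² = 3.986×10¹⁴ × (8.616×10⁴)² / 39.48 = 7.495×10²² m³.
a = 4.216×10⁷ m = 42163 km.

r_sync ≈ 42200 km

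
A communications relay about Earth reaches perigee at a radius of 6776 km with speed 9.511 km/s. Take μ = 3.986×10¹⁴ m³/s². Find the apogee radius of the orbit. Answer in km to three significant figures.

apogee radius ≈ 22500 km

r_p = 6.776×10⁶ m.
Specific energy ε = v²/2 − μ/r = -1.360×10⁷ J/kg, so a = −μ/(2ε) = 1.466×10⁷ m.
The apsides satisfy r_p + r_a = 2a, so the apogee radius is 2a − r_p = 2.254×10⁷ m = 22542 km.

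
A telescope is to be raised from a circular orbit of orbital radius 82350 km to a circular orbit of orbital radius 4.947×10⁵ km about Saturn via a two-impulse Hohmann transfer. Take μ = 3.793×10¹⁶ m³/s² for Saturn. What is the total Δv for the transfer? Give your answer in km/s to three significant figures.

r₁ = 82350 km = 8.235×10⁷ m.
r₂ = 4.947×10⁵ km = 4.947×10⁸ m.
Transfer ellipse a_t = (r₁ + r₂)/2 = 2.885×10⁸ m.
At r₁: circular v_c1 = √(μ/r₁) = 21460 m/s; transfer-perikrone v_p = √[μ(2/r₁ − 1/a_t)] = 28100 m/s.
Δv₁ = v_p − v_c1 = 6641 m/s.
At r₂: circular v_c2 = √(μ/r₂) = 8756 m/s; transfer-apokrone v_a = √[μ(2/r₂ − 1/a_t)] = 4678 m/s.
Δv₂ = v_c2 − v_a = 4078 m/s.
Total Δv = Δv₁ + Δv₂ = 10720 m/s = 10.72 km/s.

Δv_total ≈ 10.7 km/s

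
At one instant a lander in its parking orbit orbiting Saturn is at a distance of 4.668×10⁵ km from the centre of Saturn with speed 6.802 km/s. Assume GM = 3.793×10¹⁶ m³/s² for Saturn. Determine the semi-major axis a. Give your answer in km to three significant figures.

a ≈ 3.26×10⁵ km

r = 4.668×10⁸ m.
Specific orbital energy ε = v²/2 − μ/r = (6802)²/2 − 3.793×10¹⁶/4.668×10⁸ = -5.812×10⁷ J/kg.
Since ε = −μ/(2a), a = −μ/(2ε) = 3.263×10⁸ m = 3.2630×10⁵ km.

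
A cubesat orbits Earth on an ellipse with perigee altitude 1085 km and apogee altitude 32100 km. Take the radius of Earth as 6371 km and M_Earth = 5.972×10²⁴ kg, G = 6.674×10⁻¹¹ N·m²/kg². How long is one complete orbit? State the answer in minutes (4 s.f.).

μ = GM = 6.674×10⁻¹¹ × 5.972×10²⁴ = 3.986×10¹⁴ m³/s².
r_p = 6371 + 1085 = 7456.0 km = 7.4560×10⁶ m.
r_a = 6371 + 32100 = 38471 km = 3.8471×10⁷ m.
Semi-major axis a = (r_p + r_a)/2 = (7456.0 + 38471)/2 = 22964 km = 2.296×10⁷ m.
By Kepler's third law T = 2π√(a³/μ) = 2π × 5.512×10³ = 3.463×10⁴ s.
= 577.2 minutes.

T ≈ 577.2 minutes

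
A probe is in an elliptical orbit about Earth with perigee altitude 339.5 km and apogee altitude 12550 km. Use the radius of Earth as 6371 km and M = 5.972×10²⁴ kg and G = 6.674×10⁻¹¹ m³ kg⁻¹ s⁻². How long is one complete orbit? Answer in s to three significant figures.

T ≈ 14400 s

μ = GM = 6.674×10⁻¹¹ × 5.972×10²⁴ = 3.986×10¹⁴ m³/s².
r_p = 6371 + 339.5 = 6710.5 km = 6.7105×10⁶ m.
r_a = 6371 + 12550 = 18921 km = 1.8921×10⁷ m.
Semi-major axis a = (r_p + r_a)/2 = (6710.5 + 18921)/2 = 12816 km = 1.282×10⁷ m.
By Kepler's third law T = 2π√(a³/μ) = 2π × 2.298×10³ = 1.444×10⁴ s.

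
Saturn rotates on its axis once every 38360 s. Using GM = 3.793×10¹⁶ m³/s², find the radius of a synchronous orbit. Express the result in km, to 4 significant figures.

A synchronous orbit has period T, so by Kepler's third law a = (μT²/4π²)^(1/3).
μT²/4π² = 3.793×10¹⁶ × (3.836×10⁴)² / 39.48 = 1.414×10²⁴ m³.
a = 1.122×10⁸ m = 1.1223×10⁵ km.

r_sync ≈ 1.122×10⁵ km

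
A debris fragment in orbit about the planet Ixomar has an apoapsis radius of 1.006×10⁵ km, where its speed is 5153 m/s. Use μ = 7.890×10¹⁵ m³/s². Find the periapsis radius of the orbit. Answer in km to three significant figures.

periapsis radius ≈ 20500 km

r_a = 1.006×10⁸ m.
Specific energy ε = v²/2 − μ/r = -6.515×10⁷ J/kg, so a = −μ/(2ε) = 6.055×10⁷ m.
The apsides satisfy r_p + r_a = 2a, so the periapsis radius is 2a − r_a = 2.050×10⁷ m = 20500 km.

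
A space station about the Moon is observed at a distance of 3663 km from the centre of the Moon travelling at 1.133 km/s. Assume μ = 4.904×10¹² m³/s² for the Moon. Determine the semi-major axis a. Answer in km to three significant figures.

a ≈ 3520 km

r = 3.663×10⁶ m.
Vis-viva rearranged: 1/a = 2/r − v²/μ = 5.460×10⁻⁷ − 2.618×10⁻⁷ = 2.842×10⁻⁷ m⁻¹.
a = 3.518×10⁶ m = 3518.2 km.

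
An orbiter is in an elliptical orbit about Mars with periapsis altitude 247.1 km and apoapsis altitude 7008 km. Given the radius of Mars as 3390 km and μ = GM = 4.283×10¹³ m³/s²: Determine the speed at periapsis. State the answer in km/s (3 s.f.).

v ≈ 4.18 km/s

r_p = 3390 + 247.1 = 3637.1 km = 3.6371×10⁶ m.
r_a = 3390 + 7008 = 10398 km = 1.0398×10⁷ m.
Semi-major axis a = (r_p + r_a)/2 = 7017.6 km = 7.018×10⁶ m.
Vis-viva: v² = μ(2/r − 1/a) = 4.283×10¹³ × (5.499×10⁻⁷ − 1.425×10⁻⁷) = 1.745×10⁷ m²/s².
v = 4177 m/s = 4.177 km/s.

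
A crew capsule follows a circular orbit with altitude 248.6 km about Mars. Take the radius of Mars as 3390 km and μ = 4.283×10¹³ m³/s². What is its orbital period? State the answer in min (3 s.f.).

T ≈ 111 min

r = 3390 + 248.6 = 3638.6 km = 3.6386×10⁶ m.
Kepler's third law: T = 2π√(r³/μ) = 2π√((3.639×10⁶)³ / 4.283×10¹³).
r³/μ = 1.125×10⁶ s², so T = 2π × 1.061×10³ = 6.664×10³ s.
Converting: 6.664×10³ s ÷ 60.00 = 111.1 min.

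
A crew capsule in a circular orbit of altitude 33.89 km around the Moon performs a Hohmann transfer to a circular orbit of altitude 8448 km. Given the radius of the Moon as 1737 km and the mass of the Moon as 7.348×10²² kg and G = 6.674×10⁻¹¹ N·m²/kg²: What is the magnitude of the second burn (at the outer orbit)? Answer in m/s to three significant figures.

μ = GM = 6.674×10⁻¹¹ × 7.348×10²² = 4.904×10¹² m³/s².
r₁ = 1737 + 33.89 = 1770.9 km = 1.7709×10⁶ m.
r₂ = 1737 + 8448 = 10185 km = 1.0185×10⁷ m.
Transfer ellipse a_t = (r₁ + r₂)/2 = 5.978×10⁶ m.
At r₁: circular v_c1 = √(μ/r₁) = 1664 m/s; transfer-perilune v_p = √[μ(2/r₁ − 1/a_t)] = 2172 m/s.
At r₂: circular v_c2 = √(μ/r₂) = 693.9 m/s; transfer-apolune v_a = √[μ(2/r₂ − 1/a_t)] = 377.7 m/s.
Δv₂ = v_c2 − v_a = 316.2 m/s.

Δv ≈ 316 m/s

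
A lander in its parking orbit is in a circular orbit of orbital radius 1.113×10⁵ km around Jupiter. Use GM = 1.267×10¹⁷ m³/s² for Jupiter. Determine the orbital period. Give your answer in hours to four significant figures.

r = 1.113×10⁵ km = 1.113×10⁸ m.
Kepler's third law: T = 2π√(r³/μ) = 2π√((1.113×10⁸)³ / 1.267×10¹⁷).
r³/μ = 1.088×10⁷ s², so T = 2π × 3.299×10³ = 2.073×10⁴ s.
Converting: 2.073×10⁴ s ÷ 3600 = 5.757 hours.

T ≈ 5.757 hours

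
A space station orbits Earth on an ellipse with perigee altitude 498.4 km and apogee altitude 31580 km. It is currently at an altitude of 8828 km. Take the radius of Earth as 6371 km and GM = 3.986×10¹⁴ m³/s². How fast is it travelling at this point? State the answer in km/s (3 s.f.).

v ≈ 5.89 km/s

r_p = 6371 + 498.4 = 6869.4 km = 6.8694×10⁶ m.
r_a = 6371 + 31580 = 37951 km = 3.7951×10⁷ m.
r = 6371 + 8828 = 15199 km = 1.520×10⁷ m.
Semi-major axis a = (r_p + r_a)/2 = 22410 km = 2.241×10⁷ m.
Vis-viva: v² = μ(2/r − 1/a) = 3.986×10¹⁴ × (1.316×10⁻⁷ − 4.462×10⁻⁸) = 3.466×10⁷ m²/s².
v = 5888 m/s = 5.888 km/s.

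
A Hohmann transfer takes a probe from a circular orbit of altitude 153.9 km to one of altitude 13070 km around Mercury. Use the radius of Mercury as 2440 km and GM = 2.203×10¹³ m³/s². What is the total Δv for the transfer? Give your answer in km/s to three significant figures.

Δv_total ≈ 1.45 km/s

r₁ = 2440 + 153.9 = 2593.9 km = 2.5939×10⁶ m.
r₂ = 2440 + 13070 = 15510 km = 1.5510×10⁷ m.
Transfer ellipse a_t = (r₁ + r₂)/2 = 9.052×10⁶ m.
At r₁: circular v_c1 = √(μ/r₁) = 2914 m/s; transfer-periherm v_p = √[μ(2/r₁ − 1/a_t)] = 3815 m/s.
Δv₁ = v_p − v_c1 = 900.5 m/s.
At r₂: circular v_c2 = √(μ/r₂) = 1192 m/s; transfer-apoherm v_a = √[μ(2/r₂ − 1/a_t)] = 638.0 m/s.
Δv₂ = v_c2 − v_a = 553.8 m/s.
Total Δv = Δv₁ + Δv₂ = 1454 m/s = 1.454 km/s.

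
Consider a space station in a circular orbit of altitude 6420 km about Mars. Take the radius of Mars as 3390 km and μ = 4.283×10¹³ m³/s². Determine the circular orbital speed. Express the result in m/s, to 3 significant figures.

r = 3390 + 6420 = 9810.0 km = 9.8100×10⁶ m.
For a circular orbit v = √(μ/r) = √(4.283×10¹³ / 9.810×10⁶) = √(4.366×10⁶) = 2089 m/s.

v ≈ 2090 m/s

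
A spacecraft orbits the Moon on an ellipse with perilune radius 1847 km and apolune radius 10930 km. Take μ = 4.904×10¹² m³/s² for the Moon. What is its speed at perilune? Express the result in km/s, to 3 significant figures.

v ≈ 2.13 km/s

Semi-major axis a = (r_p + r_a)/2 = 6388.5 km = 6.388×10⁶ m.
Vis-viva: v² = μ(2/r − 1/a) = 4.904×10¹² × (1.083×10⁻⁶ − 1.565×10⁻⁷) = 4.543×10⁶ m²/s².
v = 2131 m/s = 2.131 km/s.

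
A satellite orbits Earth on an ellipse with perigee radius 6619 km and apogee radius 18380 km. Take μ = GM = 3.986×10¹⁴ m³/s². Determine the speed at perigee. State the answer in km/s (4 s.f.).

Semi-major axis a = (r_p + r_a)/2 = 12500 km = 1.250×10⁷ m.
Vis-viva: v² = μ(2/r − 1/a) = 3.986×10¹⁴ × (3.022×10⁻⁷ − 8.000×10⁻⁸) = 8.855×10⁷ m²/s².
v = 9410 m/s = 9.410 km/s.

v ≈ 9.410 km/s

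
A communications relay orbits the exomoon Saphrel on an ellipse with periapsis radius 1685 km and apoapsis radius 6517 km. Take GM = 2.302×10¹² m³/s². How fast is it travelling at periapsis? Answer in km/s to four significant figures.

Semi-major axis a = (r_p + r_a)/2 = 4101.0 km = 4.101×10⁶ m.
Vis-viva: v² = μ(2/r − 1/a) = 2.302×10¹² × (1.187×10⁻⁶ − 2.438×10⁻⁷) = 2.171×10⁶ m²/s².
v = 1473 m/s = 1.473 km/s.

v ≈ 1.473 km/s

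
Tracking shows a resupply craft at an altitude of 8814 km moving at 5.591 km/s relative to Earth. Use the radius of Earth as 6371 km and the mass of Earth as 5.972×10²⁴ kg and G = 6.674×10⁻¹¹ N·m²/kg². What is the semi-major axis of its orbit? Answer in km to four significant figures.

a ≈ 18770 km

μ = GM = 6.674×10⁻¹¹ × 5.972×10²⁴ = 3.986×10¹⁴ m³/s².
r = 6371 + 8814 = 15185 km = 1.518×10⁷ m.
Specific orbital energy ε = v²/2 − μ/r = (5591)²/2 − 3.986×10¹⁴/1.518×10⁷ = -1.062×10⁷ J/kg.
Since ε = −μ/(2a), a = −μ/(2ε) = 1.877×10⁷ m = 18769 km.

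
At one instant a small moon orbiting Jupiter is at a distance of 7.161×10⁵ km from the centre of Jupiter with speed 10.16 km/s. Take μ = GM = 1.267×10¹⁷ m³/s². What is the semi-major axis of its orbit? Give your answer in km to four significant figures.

a ≈ 5.055×10⁵ km

r = 7.161×10⁸ m.
Specific orbital energy ε = v²/2 − μ/r = (10160)²/2 − 1.267×10¹⁷/7.161×10⁸ = -1.253×10⁸ J/kg.
Since ε = −μ/(2a), a = −μ/(2ε) = 5.055×10⁸ m = 5.0551×10⁵ km.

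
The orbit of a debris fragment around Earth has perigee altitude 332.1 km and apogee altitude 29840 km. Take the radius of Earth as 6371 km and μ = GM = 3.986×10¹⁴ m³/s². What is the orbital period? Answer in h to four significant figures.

T ≈ 8.689 h

r_p = 6371 + 332.1 = 6703.1 km = 6.7031×10⁶ m.
r_a = 6371 + 29840 = 36211 km = 3.6211×10⁷ m.
Semi-major axis a = (r_p + r_a)/2 = (6703.1 + 36211)/2 = 21457 km = 2.146×10⁷ m.
By Kepler's third law T = 2π√(a³/μ) = 2π × 4.978×10³ = 3.128×10⁴ s.
= 8.689 h.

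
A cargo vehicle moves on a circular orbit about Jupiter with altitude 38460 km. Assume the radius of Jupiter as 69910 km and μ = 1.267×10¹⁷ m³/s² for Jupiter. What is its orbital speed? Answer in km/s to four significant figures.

r = 69910 + 38460 = 108370 km = 1.0837×10⁸ m.
For a circular orbit v = √(μ/r) = √(1.267×10¹⁷ / 1.084×10⁸) = √(1.169×10⁹) = 34190 m/s.
That is 34.19 km/s.

v ≈ 34.19 km/s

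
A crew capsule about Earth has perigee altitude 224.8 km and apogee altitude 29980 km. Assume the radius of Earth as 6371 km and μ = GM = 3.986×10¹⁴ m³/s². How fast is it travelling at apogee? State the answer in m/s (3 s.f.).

v ≈ 1840 m/s

r_p = 6371 + 224.8 = 6595.8 km = 6.5958×10⁶ m.
r_a = 6371 + 29980 = 36351 km = 3.6351×10⁷ m.
Semi-major axis a = (r_p + r_a)/2 = 21473 km = 2.147×10⁷ m.
Vis-viva: v² = μ(2/r − 1/a) = 3.986×10¹⁴ × (5.502×10⁻⁸ − 4.657×10⁻⁸) = 3.368×10⁶ m²/s².
v = 1835 m/s.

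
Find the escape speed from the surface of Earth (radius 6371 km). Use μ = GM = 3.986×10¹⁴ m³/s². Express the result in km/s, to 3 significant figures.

r = R = 6.371×10⁶ m.
Escape speed v_esc = √(2μ/r) = √(2 × 3.986×10¹⁴ / 6.371×10⁶) = √(1.251×10⁸) = 11190 m/s.
= 11.19 km/s.

v_esc ≈ 11.2 km/s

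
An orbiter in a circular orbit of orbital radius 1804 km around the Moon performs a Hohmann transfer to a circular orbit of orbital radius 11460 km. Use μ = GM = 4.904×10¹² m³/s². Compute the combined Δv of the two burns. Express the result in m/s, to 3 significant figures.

Δv_total ≈ 832 m/s

r₁ = 1804 km = 1.804×10⁶ m.
r₂ = 11460 km = 1.146×10⁷ m.
Transfer ellipse a_t = (r₁ + r₂)/2 = 6.632×10⁶ m.
At r₁: circular v_c1 = √(μ/r₁) = 1649 m/s; transfer-perilune v_p = √[μ(2/r₁ − 1/a_t)] = 2167 m/s.
Δv₁ = v_p − v_c1 = 518.6 m/s.
At r₂: circular v_c2 = √(μ/r₂) = 654.2 m/s; transfer-apolune v_a = √[μ(2/r₂ − 1/a_t)] = 341.2 m/s.
Δv₂ = v_c2 − v_a = 313.0 m/s.
Total Δv = Δv₁ + Δv₂ = 831.6 m/s.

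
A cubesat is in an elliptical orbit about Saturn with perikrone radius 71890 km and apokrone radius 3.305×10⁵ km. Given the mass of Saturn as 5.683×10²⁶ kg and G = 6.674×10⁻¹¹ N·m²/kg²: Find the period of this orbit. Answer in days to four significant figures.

μ = GM = 6.674×10⁻¹¹ × 5.683×10²⁶ = 3.793×10¹⁶ m³/s².
Semi-major axis a = (r_p + r_a)/2 = (71890 + 3.3050×10⁵)/2 = 2.0120×10⁵ km = 2.012×10⁸ m.
By Kepler's third law T = 2π√(a³/μ) = 2π × 1.465×10⁴ = 9.207×10⁴ s.
= 1.066 days.

T ≈ 1.066 days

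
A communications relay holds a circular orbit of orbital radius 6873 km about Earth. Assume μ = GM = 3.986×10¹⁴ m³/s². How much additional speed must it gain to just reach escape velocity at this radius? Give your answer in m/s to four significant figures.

Δv ≈ 3154 m/s

r = 6873 km = 6.873×10⁶ m.
Circular speed v_c = √(μ/r) = 7615 m/s.
Escape speed v_esc = √(2μ/r) = √2 × v_c = 10770 m/s.
Δv = v_esc − v_c = 3154 m/s.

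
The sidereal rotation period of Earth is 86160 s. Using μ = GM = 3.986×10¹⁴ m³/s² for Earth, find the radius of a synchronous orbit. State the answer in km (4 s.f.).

A synchronous orbit has period T, so by Kepler's third law a = (μT²/4π²)^(1/3).
μT²/4π² = 3.986×10¹⁴ × (8.616×10⁴)² / 39.48 = 7.495×10²² m³.
a = 4.216×10⁷ m = 42163 km.

r_sync ≈ 42160 km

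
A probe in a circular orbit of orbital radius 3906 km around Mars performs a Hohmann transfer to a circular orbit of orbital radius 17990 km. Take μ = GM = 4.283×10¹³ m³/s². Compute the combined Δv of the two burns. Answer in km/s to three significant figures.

Δv_total ≈ 1.55 km/s

r₁ = 3906 km = 3.906×10⁶ m.
r₂ = 17990 km = 1.799×10⁷ m.
Transfer ellipse a_t = (r₁ + r₂)/2 = 1.095×10⁷ m.
At r₁: circular v_c1 = √(μ/r₁) = 3311 m/s; transfer-periapsis v_p = √[μ(2/r₁ − 1/a_t)] = 4245 m/s.
Δv₁ = v_p − v_c1 = 933.4 m/s.
At r₂: circular v_c2 = √(μ/r₂) = 1543 m/s; transfer-apoapsis v_a = √[μ(2/r₂ − 1/a_t)] = 921.6 m/s.
Δv₂ = v_c2 − v_a = 621.3 m/s.
Total Δv = Δv₁ + Δv₂ = 1555 m/s = 1.555 km/s.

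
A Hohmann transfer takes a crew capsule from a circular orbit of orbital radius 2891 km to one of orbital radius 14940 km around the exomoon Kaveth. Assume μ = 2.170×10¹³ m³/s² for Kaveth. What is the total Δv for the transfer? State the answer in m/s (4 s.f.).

Δv_total ≈ 1326 m/s

r₁ = 2891 km = 2.891×10⁶ m.
r₂ = 14940 km = 1.494×10⁷ m.
Transfer ellipse a_t = (r₁ + r₂)/2 = 8.916×10⁶ m.
At r₁: circular v_c1 = √(μ/r₁) = 2740 m/s; transfer-periapsis v_p = √[μ(2/r₁ − 1/a_t)] = 3547 m/s.
Δv₁ = v_p − v_c1 = 806.9 m/s.
At r₂: circular v_c2 = √(μ/r₂) = 1205 m/s; transfer-apoapsis v_a = √[μ(2/r₂ − 1/a_t)] = 686.3 m/s.
Δv₂ = v_c2 − v_a = 518.9 m/s.
Total Δv = Δv₁ + Δv₂ = 1326 m/s.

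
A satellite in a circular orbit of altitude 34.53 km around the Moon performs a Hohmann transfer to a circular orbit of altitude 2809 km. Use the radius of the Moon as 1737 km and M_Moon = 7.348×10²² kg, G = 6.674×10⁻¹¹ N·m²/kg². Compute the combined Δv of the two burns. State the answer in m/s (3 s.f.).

μ = GM = 6.674×10⁻¹¹ × 7.348×10²² = 4.904×10¹² m³/s².
r₁ = 1737 + 34.53 = 1771.5 km = 1.7715×10⁶ m.
r₂ = 1737 + 2809 = 4546.0 km = 4.5460×10⁶ m.
Transfer ellipse a_t = (r₁ + r₂)/2 = 3.159×10⁶ m.
At r₁: circular v_c1 = √(μ/r₁) = 1664 m/s; transfer-perilune v_p = √[μ(2/r₁ − 1/a_t)] = 1996 m/s.
Δv₁ = v_p − v_c1 = 332.2 m/s.
At r₂: circular v_c2 = √(μ/r₂) = 1039 m/s; transfer-apolune v_a = √[μ(2/r₂ − 1/a_t)] = 777.8 m/s.
Δv₂ = v_c2 − v_a = 260.8 m/s.
Total Δv = Δv₁ + Δv₂ = 593.0 m/s.

Δv_total ≈ 593 m/s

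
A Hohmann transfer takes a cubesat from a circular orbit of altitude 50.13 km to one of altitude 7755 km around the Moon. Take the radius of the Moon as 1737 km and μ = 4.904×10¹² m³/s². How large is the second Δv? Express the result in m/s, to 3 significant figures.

r₁ = 1737 + 50.13 = 1787.1 km = 1.7871×10⁶ m.
r₂ = 1737 + 7755 = 9492.0 km = 9.4920×10⁶ m.
Transfer ellipse a_t = (r₁ + r₂)/2 = 5.640×10⁶ m.
At r₁: circular v_c1 = √(μ/r₁) = 1657 m/s; transfer-perilune v_p = √[μ(2/r₁ − 1/a_t)] = 2149 m/s.
At r₂: circular v_c2 = √(μ/r₂) = 718.8 m/s; transfer-apolune v_a = √[μ(2/r₂ − 1/a_t)] = 404.6 m/s.
Δv₂ = v_c2 − v_a = 314.2 m/s.

Δv ≈ 314 m/s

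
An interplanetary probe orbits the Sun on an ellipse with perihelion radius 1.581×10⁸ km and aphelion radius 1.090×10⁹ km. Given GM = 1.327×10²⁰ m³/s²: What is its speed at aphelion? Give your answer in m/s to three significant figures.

Semi-major axis a = (r_p + r_a)/2 = 6.2405×10⁸ km = 6.240×10¹¹ m.
Vis-viva: v² = μ(2/r − 1/a) = 1.327×10²⁰ × (1.835×10⁻¹² − 1.602×10⁻¹²) = 3.084×10⁷ m²/s².
v = 5554 m/s.

v ≈ 5550 m/s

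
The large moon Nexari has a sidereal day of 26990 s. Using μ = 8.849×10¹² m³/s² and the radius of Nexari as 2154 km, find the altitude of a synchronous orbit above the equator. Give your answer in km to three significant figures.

A synchronous orbit has period T, so by Kepler's third law a = (μT²/4π²)^(1/3).
μT²/4π² = 8.849×10¹² × (2.699×10⁴)² / 39.48 = 1.633×10²⁰ m³.
a = 5.466×10⁶ m = 5465.7 km.
Altitude h = a − R = 5465.7 − 2154 = 3311.7 km.

h_sync ≈ 3310 km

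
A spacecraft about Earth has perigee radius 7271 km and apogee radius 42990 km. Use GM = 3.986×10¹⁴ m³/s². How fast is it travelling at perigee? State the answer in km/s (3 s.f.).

Semi-major axis a = (r_p + r_a)/2 = 25130 km = 2.513×10⁷ m.
Vis-viva: v² = μ(2/r − 1/a) = 3.986×10¹⁴ × (2.751×10⁻⁷ − 3.979×10⁻⁸) = 9.378×10⁷ m²/s².
v = 9684 m/s = 9.684 km/s.

v ≈ 9.68 km/s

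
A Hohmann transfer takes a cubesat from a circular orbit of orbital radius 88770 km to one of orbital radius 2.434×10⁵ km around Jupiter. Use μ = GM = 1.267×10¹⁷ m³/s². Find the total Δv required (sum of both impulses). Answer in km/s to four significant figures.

r₁ = 88770 km = 8.877×10⁷ m.
r₂ = 2.434×10⁵ km = 2.434×10⁸ m.
Transfer ellipse a_t = (r₁ + r₂)/2 = 1.661×10⁸ m.
At r₁: circular v_c1 = √(μ/r₁) = 37780 m/s; transfer-perijove v_p = √[μ(2/r₁ − 1/a_t)] = 45740 m/s.
Δv₁ = v_p − v_c1 = 7956 m/s.
At r₂: circular v_c2 = √(μ/r₂) = 22820 m/s; transfer-apojove v_a = √[μ(2/r₂ − 1/a_t)] = 16680 m/s.
Δv₂ = v_c2 − v_a = 6135 m/s.
Total Δv = Δv₁ + Δv₂ = 14090 m/s = 14.09 km/s.

Δv_total ≈ 14.09 km/s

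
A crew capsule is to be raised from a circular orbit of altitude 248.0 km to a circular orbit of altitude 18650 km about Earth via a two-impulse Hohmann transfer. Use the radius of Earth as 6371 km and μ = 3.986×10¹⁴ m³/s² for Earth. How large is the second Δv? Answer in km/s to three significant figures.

r₁ = 6371 + 248.0 = 6619.0 km = 6.6190×10⁶ m.
r₂ = 6371 + 18650 = 25021 km = 2.5021×10⁷ m.
Transfer ellipse a_t = (r₁ + r₂)/2 = 1.582×10⁷ m.
At r₁: circular v_c1 = √(μ/r₁) = 7760 m/s; transfer-perigee v_p = √[μ(2/r₁ − 1/a_t)] = 9759 m/s.
At r₂: circular v_c2 = √(μ/r₂) = 3991 m/s; transfer-apogee v_a = √[μ(2/r₂ − 1/a_t)] = 2582 m/s.
Δv₂ = v_c2 − v_a = 1410 m/s.
= 1.410 km/s.

Δv ≈ 1.41 km/s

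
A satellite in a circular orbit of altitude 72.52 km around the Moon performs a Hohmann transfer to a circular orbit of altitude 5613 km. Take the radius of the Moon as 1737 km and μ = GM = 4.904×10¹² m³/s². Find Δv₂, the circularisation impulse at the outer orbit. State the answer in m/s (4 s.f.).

r₁ = 1737 + 72.52 = 1809.5 km = 1.8095×10⁶ m.
r₂ = 1737 + 5613 = 7350.0 km = 7.3500×10⁶ m.
Transfer ellipse a_t = (r₁ + r₂)/2 = 4.580×10⁶ m.
At r₁: circular v_c1 = √(μ/r₁) = 1646 m/s; transfer-perilune v_p = √[μ(2/r₁ − 1/a_t)] = 2086 m/s.
At r₂: circular v_c2 = √(μ/r₂) = 816.8 m/s; transfer-apolune v_a = √[μ(2/r₂ − 1/a_t)] = 513.4 m/s.
Δv₂ = v_c2 − v_a = 303.4 m/s.

Δv ≈ 303.4 m/s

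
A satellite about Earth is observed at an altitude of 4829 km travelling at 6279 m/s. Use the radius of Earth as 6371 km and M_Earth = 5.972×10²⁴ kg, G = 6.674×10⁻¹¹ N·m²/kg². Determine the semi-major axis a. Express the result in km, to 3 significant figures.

μ = GM = 6.674×10⁻¹¹ × 5.972×10²⁴ = 3.986×10¹⁴ m³/s².
r = 6371 + 4829 = 11200 km = 1.120×10⁷ m.
Specific orbital energy ε = v²/2 − μ/r = (6279)²/2 − 3.986×10¹⁴/1.120×10⁷ = -1.587×10⁷ J/kg.
Since ε = −μ/(2a), a = −μ/(2ε) = 1.255×10⁷ m = 12554 km.

a ≈ 12600 km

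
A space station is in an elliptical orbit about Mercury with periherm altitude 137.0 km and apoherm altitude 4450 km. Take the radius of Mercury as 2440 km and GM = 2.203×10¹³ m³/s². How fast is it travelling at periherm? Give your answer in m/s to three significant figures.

v ≈ 3530 m/s

r_p = 2440 + 137.0 = 2577.0 km = 2.5770×10⁶ m.
r_a = 2440 + 4450 = 6890.0 km = 6.8900×10⁶ m.
Semi-major axis a = (r_p + r_a)/2 = 4733.5 km = 4.734×10⁶ m.
Vis-viva: v² = μ(2/r − 1/a) = 2.203×10¹³ × (7.761×10⁻⁷ − 2.113×10⁻⁷) = 1.244×10⁷ m²/s².
v = 3528 m/s.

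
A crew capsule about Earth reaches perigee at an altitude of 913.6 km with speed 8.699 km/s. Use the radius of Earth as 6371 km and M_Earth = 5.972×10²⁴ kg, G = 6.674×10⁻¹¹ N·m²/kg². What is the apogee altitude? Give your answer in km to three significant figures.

apogee altitude ≈ 9960 km

μ = GM = 6.674×10⁻¹¹ × 5.972×10²⁴ = 3.986×10¹⁴ m³/s².
r_p = 6371 + 913.6 = 7284.6 km = 7.285×10⁶ m.
Specific energy ε = v²/2 − μ/r = -1.688×10⁷ J/kg, so a = −μ/(2ε) = 1.181×10⁷ m.
The apsides satisfy r_p + r_a = 2a, so the apogee radius is 2a − r_p = 1.633×10⁷ m = 16330 km.
Apogee altitude = 16330 − 6371 = 9959.3 km.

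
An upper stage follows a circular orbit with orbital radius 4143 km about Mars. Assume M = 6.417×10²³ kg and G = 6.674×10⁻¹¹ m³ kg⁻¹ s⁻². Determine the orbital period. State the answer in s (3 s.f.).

μ = GM = 6.674×10⁻¹¹ × 6.417×10²³ = 4.283×10¹³ m³/s².
r = 4143 km = 4.143×10⁶ m.
Kepler's third law: T = 2π√(r³/μ) = 2π√((4.143×10⁶)³ / 4.283×10¹³).
r³/μ = 1.660×10⁶ s², so T = 2π × 1.289×10³ = 8.096×10³ s.

T ≈ 8100 s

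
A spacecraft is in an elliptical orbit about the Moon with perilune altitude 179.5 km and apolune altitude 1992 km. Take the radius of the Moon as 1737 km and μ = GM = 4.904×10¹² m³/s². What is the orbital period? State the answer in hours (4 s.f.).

r_p = 1737 + 179.5 = 1916.5 km = 1.9165×10⁶ m.
r_a = 1737 + 1992 = 3729.0 km = 3.7290×10⁶ m.
Semi-major axis a = (r_p + r_a)/2 = (1916.5 + 3729.0)/2 = 2822.8 km = 2.823×10⁶ m.
By Kepler's third law T = 2π√(a³/μ) = 2π × 2.142×10³ = 1.346×10⁴ s.
= 3.738 hours.

T ≈ 3.738 hours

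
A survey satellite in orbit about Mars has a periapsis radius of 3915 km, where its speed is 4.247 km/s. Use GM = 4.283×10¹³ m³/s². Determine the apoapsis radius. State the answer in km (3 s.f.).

apoapsis radius ≈ 18400 km

r_p = 3.915×10⁶ m.
Specific energy ε = v²/2 − μ/r = -1.921×10⁶ J/kg, so a = −μ/(2ε) = 1.115×10⁷ m.
The apsides satisfy r_p + r_a = 2a, so the apoapsis radius is 2a − r_p = 1.838×10⁷ m = 18375 km.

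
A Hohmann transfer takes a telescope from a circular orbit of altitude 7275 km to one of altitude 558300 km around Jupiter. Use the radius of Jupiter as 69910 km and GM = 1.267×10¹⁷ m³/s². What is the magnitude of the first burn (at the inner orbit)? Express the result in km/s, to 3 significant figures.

r₁ = 69910 + 7275 = 77185 km = 7.7185×10⁷ m.
r₂ = 69910 + 558300 = 628210 km = 6.2821×10⁸ m.
Transfer ellipse a_t = (r₁ + r₂)/2 = 3.527×10⁸ m.
At r₁: circular v_c1 = √(μ/r₁) = 40520 m/s; transfer-perijove v_p = √[μ(2/r₁ − 1/a_t)] = 54070 m/s.
Δv₁ = v_p − v_c1 = 13560 m/s.
= 13.56 km/s.

Δv ≈ 13.6 km/s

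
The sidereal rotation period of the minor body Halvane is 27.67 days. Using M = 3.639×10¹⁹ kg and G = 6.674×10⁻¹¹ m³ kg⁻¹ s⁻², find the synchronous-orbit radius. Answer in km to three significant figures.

r_sync ≈ 7060 km

μ = GM = 6.674×10⁻¹¹ × 3.639×10¹⁹ = 2.429×10⁹ m³/s².
T = 27.67 days = 2.391×10⁶ s.
A synchronous orbit has period T, so by Kepler's third law a = (μT²/4π²)^(1/3).
μT²/4π² = 2.429×10⁹ × (2.391×10⁶)² / 39.48 = 3.516×10²⁰ m³.
a = 7.058×10⁶ m = 7058.1 km.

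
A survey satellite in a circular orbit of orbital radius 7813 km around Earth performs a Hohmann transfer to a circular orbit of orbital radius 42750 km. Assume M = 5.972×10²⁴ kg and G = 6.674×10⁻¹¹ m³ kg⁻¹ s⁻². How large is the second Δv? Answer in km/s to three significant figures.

μ = GM = 6.674×10⁻¹¹ × 5.972×10²⁴ = 3.986×10¹⁴ m³/s².
r₁ = 7813 km = 7.813×10⁶ m.
r₂ = 42750 km = 4.275×10⁷ m.
Transfer ellipse a_t = (r₁ + r₂)/2 = 2.528×10⁷ m.
At r₁: circular v_c1 = √(μ/r₁) = 7142 m/s; transfer-perigee v_p = √[μ(2/r₁ − 1/a_t)] = 9288 m/s.
At r₂: circular v_c2 = √(μ/r₂) = 3053 m/s; transfer-apogee v_a = √[μ(2/r₂ − 1/a_t)] = 1697 m/s.
Δv₂ = v_c2 − v_a = 1356 m/s.
= 1.356 km/s.

Δv ≈ 1.36 km/s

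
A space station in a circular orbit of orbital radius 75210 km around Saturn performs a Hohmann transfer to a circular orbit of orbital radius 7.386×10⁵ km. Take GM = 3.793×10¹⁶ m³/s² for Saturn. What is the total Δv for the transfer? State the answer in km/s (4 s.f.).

r₁ = 75210 km = 7.521×10⁷ m.
r₂ = 7.386×10⁵ km = 7.386×10⁸ m.
Transfer ellipse a_t = (r₁ + r₂)/2 = 4.069×10⁸ m.
At r₁: circular v_c1 = √(μ/r₁) = 22460 m/s; transfer-perikrone v_p = √[μ(2/r₁ − 1/a_t)] = 30260 m/s.
Δv₁ = v_p − v_c1 = 7799 m/s.
At r₂: circular v_c2 = √(μ/r₂) = 7166 m/s; transfer-apokrone v_a = √[μ(2/r₂ − 1/a_t)] = 3081 m/s.
Δv₂ = v_c2 − v_a = 4085 m/s.
Total Δv = Δv₁ + Δv₂ = 11880 m/s = 11.88 km/s.

Δv_total ≈ 11.88 km/s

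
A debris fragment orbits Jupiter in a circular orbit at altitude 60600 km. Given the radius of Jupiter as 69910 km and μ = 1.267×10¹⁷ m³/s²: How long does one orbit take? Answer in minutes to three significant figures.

r = 69910 + 60600 = 130510 km = 1.3051×10⁸ m.
Kepler's third law: T = 2π√(r³/μ) = 2π√((1.305×10⁸)³ / 1.267×10¹⁷).
r³/μ = 1.755×10⁷ s², so T = 2π × 4.189×10³ = 2.632×10⁴ s.
Converting: 2.632×10⁴ s ÷ 60.00 = 438.6 minutes.

T ≈ 439 minutes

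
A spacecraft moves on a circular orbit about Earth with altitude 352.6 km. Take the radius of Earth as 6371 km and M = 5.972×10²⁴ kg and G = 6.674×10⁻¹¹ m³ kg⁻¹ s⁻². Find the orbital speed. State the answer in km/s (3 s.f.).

μ = GM = 6.674×10⁻¹¹ × 5.972×10²⁴ = 3.986×10¹⁴ m³/s².
r = 6371 + 352.6 = 6723.6 km = 6.7236×10⁶ m.
For a circular orbit v = √(μ/r) = √(3.986×10¹⁴ / 6.724×10⁶) = √(5.928×10⁷) = 7699 m/s.
That is 7.699 km/s.

v ≈ 7.70 km/s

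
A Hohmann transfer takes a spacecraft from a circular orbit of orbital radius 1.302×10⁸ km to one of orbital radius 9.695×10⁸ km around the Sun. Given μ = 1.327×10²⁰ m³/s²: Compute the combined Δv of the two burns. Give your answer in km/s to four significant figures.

Δv_total ≈ 16.47 km/s

r₁ = 1.302×10⁸ km = 1.302×10¹¹ m.
r₂ = 9.695×10⁸ km = 9.695×10¹¹ m.
Transfer ellipse a_t = (r₁ + r₂)/2 = 5.498×10¹¹ m.
At r₁: circular v_c1 = √(μ/r₁) = 31920 m/s; transfer-perihelion v_p = √[μ(2/r₁ − 1/a_t)] = 42390 m/s.
Δv₁ = v_p − v_c1 = 10470 m/s.
At r₂: circular v_c2 = √(μ/r₂) = 11700 m/s; transfer-aphelion v_a = √[μ(2/r₂ − 1/a_t)] = 5693 m/s.
Δv₂ = v_c2 − v_a = 6006 m/s.
Total Δv = Δv₁ + Δv₂ = 16470 m/s = 16.47 km/s.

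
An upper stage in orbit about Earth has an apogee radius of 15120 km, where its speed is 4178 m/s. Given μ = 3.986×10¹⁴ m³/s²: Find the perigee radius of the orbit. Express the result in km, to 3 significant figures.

perigee radius ≈ 7480 km

r_a = 1.512×10⁷ m.
Specific energy ε = v²/2 − μ/r = -1.763×10⁷ J/kg, so a = −μ/(2ε) = 1.130×10⁷ m.
The apsides satisfy r_p + r_a = 2a, so the perigee radius is 2a − r_a = 7.483×10⁶ m = 7483.3 km.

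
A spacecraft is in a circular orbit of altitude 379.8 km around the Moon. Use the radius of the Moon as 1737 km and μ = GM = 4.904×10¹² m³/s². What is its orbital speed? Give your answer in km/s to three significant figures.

v ≈ 1.52 km/s

r = 1737 + 379.8 = 2116.8 km = 2.1168×10⁶ m.
For a circular orbit v = √(μ/r) = √(4.904×10¹² / 2.117×10⁶) = √(2.317×10⁶) = 1522 m/s.
That is 1.522 km/s.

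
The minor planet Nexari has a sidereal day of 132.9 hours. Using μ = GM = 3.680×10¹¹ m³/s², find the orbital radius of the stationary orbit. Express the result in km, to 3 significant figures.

T = 132.9 hours = 4.784×10⁵ s.
A synchronous orbit has period T, so by Kepler's third law a = (μT²/4π²)^(1/3).
μT²/4π² = 3.680×10¹¹ × (4.784×10⁵)² / 39.48 = 2.134×10²¹ m³.
a = 1.287×10⁷ m = 12874 km.

r_sync ≈ 12900 km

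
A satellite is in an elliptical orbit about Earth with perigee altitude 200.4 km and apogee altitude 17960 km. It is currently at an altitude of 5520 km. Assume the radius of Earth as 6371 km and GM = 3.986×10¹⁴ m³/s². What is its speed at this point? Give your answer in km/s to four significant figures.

v ≈ 6.422 km/s

r_p = 6371 + 200.4 = 6571.4 km = 6.5714×10⁶ m.
r_a = 6371 + 17960 = 24331 km = 2.4331×10⁷ m.
r = 6371 + 5520 = 11891 km = 1.189×10⁷ m.
Semi-major axis a = (r_p + r_a)/2 = 15451 km = 1.545×10⁷ m.
Vis-viva: v² = μ(2/r − 1/a) = 3.986×10¹⁴ × (1.682×10⁻⁷ − 6.472×10⁻⁸) = 4.124×10⁷ m²/s².
v = 6422 m/s = 6.422 km/s.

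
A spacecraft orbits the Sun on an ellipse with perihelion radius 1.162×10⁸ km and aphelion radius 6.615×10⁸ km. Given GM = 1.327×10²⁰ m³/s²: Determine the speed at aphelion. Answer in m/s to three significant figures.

v ≈ 7740 m/s

Semi-major axis a = (r_p + r_a)/2 = 3.8885×10⁸ km = 3.888×10¹¹ m.
Vis-viva: v² = μ(2/r − 1/a) = 1.327×10²⁰ × (3.023×10⁻¹² − 2.572×10⁻¹²) = 5.995×10⁷ m²/s².
v = 7743 m/s.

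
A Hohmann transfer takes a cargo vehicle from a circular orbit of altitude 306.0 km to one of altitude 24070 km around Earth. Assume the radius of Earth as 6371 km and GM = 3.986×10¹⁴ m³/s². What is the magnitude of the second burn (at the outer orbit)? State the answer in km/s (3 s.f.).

r₁ = 6371 + 306.0 = 6677.0 km = 6.6770×10⁶ m.
r₂ = 6371 + 24070 = 30441 km = 3.0441×10⁷ m.
Transfer ellipse a_t = (r₁ + r₂)/2 = 1.856×10⁷ m.
At r₁: circular v_c1 = √(μ/r₁) = 7726 m/s; transfer-perigee v_p = √[μ(2/r₁ − 1/a_t)] = 9895 m/s.
At r₂: circular v_c2 = √(μ/r₂) = 3619 m/s; transfer-apogee v_a = √[μ(2/r₂ − 1/a_t)] = 2170 m/s.
Δv₂ = v_c2 − v_a = 1448 m/s.
= 1.448 km/s.

Δv ≈ 1.45 km/s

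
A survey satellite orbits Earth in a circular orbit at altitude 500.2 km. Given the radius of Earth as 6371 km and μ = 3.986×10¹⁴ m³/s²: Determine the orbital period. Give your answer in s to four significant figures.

r = 6371 + 500.2 = 6871.2 km = 6.8712×10⁶ m.
Kepler's third law: T = 2π√(r³/μ) = 2π√((6.871×10⁶)³ / 3.986×10¹⁴).
r³/μ = 8.139×10⁵ s², so T = 2π × 9.022×10² = 5.668×10³ s.

T ≈ 5668 s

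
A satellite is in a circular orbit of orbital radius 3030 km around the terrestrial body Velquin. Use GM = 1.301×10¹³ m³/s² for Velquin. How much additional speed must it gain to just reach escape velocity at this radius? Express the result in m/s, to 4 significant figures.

Δv ≈ 858.3 m/s

r = 3030 km = 3.030×10⁶ m.
Circular speed v_c = √(μ/r) = 2072 m/s.
Escape speed v_esc = √(2μ/r) = √2 × v_c = 2930 m/s.
Δv = v_esc − v_c = 858.3 m/s.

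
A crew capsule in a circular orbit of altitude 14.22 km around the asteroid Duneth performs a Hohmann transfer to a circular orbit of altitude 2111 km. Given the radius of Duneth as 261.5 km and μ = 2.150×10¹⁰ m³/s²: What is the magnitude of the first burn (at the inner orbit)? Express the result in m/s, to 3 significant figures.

r₁ = 261.5 + 14.22 = 275.72 km = 2.7572×10⁵ m.
r₂ = 261.5 + 2111 = 2372.5 km = 2.3725×10⁶ m.
Transfer ellipse a_t = (r₁ + r₂)/2 = 1.324×10⁶ m.
At r₁: circular v_c1 = √(μ/r₁) = 279.2 m/s; transfer-periapsis v_p = √[μ(2/r₁ − 1/a_t)] = 373.8 m/s.
Δv₁ = v_p − v_c1 = 94.54 m/s.

Δv ≈ 94.5 m/s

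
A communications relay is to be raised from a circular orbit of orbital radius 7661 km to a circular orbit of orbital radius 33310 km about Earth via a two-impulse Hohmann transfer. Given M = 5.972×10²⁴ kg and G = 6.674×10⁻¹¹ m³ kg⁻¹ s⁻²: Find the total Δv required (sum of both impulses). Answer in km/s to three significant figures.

μ = GM = 6.674×10⁻¹¹ × 5.972×10²⁴ = 3.986×10¹⁴ m³/s².
r₁ = 7661 km = 7.661×10⁶ m.
r₂ = 33310 km = 3.331×10⁷ m.
Transfer ellipse a_t = (r₁ + r₂)/2 = 2.049×10⁷ m.
At r₁: circular v_c1 = √(μ/r₁) = 7213 m/s; transfer-perigee v_p = √[μ(2/r₁ − 1/a_t)] = 9198 m/s.
Δv₁ = v_p − v_c1 = 1985 m/s.
At r₂: circular v_c2 = √(μ/r₂) = 3459 m/s; transfer-apogee v_a = √[μ(2/r₂ − 1/a_t)] = 2115 m/s.
Δv₂ = v_c2 − v_a = 1344 m/s.
Total Δv = Δv₁ + Δv₂ = 3328 m/s = 3.328 km/s.

Δv_total ≈ 3.33 km/s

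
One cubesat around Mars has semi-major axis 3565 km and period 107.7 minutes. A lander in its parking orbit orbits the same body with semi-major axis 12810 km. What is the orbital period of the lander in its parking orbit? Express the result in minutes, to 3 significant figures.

T₂ ≈ 734 minutes

Kepler's third law: T² ∝ a³, so T₂ = T₁ (a₂/a₁)^(3/2).
a₂/a₁ = 3.593, (a₂/a₁)^(3/2) = 6.811.
T₂ = 107.7 × 6.811 = 733.6 minutes.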